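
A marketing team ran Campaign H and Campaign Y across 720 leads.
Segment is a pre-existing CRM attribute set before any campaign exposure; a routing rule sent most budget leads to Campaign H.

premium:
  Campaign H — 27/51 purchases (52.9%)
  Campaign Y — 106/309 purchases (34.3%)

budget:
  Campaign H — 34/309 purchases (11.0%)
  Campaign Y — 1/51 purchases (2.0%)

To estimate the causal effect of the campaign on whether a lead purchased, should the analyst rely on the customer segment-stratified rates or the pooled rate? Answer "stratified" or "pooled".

The imbalance in customer segment arose from how leads were allocated, not from anything the campaign did; and customer segment independently affects the outcome. The pooled gap is confounded — condition on customer segment.
Within each level — premium: 52.9% vs 34.3%; budget: 11.0% vs 2.0% — Campaign H is higher every time.

stratified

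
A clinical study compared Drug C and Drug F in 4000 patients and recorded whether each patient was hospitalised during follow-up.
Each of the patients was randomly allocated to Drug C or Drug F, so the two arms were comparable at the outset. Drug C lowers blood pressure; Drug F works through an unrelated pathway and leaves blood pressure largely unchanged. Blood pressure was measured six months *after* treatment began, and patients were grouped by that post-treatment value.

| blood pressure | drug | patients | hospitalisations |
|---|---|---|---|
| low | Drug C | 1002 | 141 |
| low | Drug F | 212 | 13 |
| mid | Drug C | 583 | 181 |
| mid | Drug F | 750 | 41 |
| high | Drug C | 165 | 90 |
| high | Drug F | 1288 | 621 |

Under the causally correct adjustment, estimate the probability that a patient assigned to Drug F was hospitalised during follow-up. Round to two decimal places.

0.30

Blood pressure is recorded after the drug and is itself shifted by it — it sits on the causal path from drug to outcome. Conditioning on a mediator would strip out part of the effect we want; the pooled comparison gives the total causal effect.
So P(outcome | do(Drug F)) is just the pooled rate for Drug F: 675/2250 = 0.300.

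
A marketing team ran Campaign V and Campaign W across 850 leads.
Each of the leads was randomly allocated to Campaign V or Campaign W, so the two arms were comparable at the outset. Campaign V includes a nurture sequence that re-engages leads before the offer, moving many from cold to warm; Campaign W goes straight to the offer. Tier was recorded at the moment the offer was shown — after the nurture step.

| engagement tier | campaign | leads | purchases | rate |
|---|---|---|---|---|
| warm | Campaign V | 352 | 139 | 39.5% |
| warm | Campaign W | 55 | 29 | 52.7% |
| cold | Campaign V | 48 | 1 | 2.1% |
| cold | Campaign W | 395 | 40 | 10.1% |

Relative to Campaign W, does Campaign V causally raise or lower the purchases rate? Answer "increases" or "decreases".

Engagement tier is recorded after the campaign and is itself shifted by it — it sits on the causal path from campaign to outcome. Conditioning on a mediator would strip out part of the effect we want; the pooled comparison gives the total causal effect.
Pooled: Campaign V 35.0% vs Campaign W 15.3%; Campaign V is higher overall.

increases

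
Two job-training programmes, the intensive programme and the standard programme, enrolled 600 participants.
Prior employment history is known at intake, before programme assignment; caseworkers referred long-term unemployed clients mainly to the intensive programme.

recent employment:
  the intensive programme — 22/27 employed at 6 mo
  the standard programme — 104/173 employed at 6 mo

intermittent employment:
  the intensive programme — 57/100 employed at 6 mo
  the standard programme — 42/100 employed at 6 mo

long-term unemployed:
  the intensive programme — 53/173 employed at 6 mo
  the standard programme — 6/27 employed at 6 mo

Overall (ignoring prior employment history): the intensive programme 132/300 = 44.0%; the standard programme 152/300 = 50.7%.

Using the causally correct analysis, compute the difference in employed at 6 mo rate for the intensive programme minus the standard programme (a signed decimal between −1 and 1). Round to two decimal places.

Within every prior employment history level the intensive programme has the higher rate, yet pooled the standard programme does — Simpson's reversal.
The imbalance in prior employment history arose from how participants were allocated, not from anything the programme did; and prior employment history independently affects the outcome. The pooled gap is confounded — condition on prior employment history.
Adjusting over the population distribution of prior employment history: 0.333·(0.815−0.601) + 0.333·(0.570−0.420) + 0.333·(0.306−0.222) = +0.149.

+0.15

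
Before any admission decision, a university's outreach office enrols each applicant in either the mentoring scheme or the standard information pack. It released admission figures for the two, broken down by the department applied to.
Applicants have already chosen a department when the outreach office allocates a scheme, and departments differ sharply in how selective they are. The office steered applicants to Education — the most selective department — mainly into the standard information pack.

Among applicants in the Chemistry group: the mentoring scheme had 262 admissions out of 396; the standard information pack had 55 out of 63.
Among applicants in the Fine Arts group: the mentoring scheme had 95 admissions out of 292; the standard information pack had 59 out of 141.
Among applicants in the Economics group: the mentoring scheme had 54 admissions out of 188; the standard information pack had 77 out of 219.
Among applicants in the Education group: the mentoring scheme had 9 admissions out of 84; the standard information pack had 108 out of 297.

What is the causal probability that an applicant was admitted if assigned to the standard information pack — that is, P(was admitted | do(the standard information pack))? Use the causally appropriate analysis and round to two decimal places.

0.51

The stratified and pooled comparisons disagree (the standard information pack wins within each department; the mentoring scheme wins overall), so the answer turns on the causal role of department.
Department is set before the outreach scheme has any effect — it is not caused by the outreach scheme — and it independently drives the outcome. That makes it a confounder, so the causal comparison is within department levels.
Standardising the standard information pack to the population department mix: 0.273·55/63 + 0.258·59/141 + 0.242·77/219 + 0.227·108/297 = 0.514.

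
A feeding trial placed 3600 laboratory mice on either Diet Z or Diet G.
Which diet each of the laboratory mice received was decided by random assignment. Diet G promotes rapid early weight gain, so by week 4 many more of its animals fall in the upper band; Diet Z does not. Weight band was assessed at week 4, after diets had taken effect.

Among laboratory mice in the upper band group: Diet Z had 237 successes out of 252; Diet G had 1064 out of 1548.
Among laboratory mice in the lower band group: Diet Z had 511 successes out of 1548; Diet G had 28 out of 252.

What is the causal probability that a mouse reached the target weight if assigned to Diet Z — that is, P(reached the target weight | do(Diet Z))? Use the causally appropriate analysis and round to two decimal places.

Within every week-4 weight band level Diet Z has the higher rate, yet pooled Diet G does — Simpson's reversal.
Stratifying would compare diets among laboratory mice the diets themselves sorted into week-4 weight band groups — a form of selection on an intermediate. The unconditioned pooled rates give the total causal effect.
So P(outcome | do(Diet Z)) is just the pooled rate for Diet Z: 748/1800 = 0.416.

0.42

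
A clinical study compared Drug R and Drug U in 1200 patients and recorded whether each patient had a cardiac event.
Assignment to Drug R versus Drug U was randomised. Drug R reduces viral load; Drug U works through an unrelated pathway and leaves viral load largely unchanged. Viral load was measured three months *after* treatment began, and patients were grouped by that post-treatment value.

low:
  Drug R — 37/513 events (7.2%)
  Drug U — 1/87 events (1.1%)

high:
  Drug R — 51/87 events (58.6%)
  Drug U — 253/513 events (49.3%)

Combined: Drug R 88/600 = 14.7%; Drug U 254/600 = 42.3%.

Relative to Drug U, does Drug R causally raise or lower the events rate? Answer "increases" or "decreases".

Viral load is recorded after the drug and is itself shifted by it — it sits on the causal path from drug to outcome. Conditioning on a mediator would strip out part of the effect we want; the pooled comparison gives the total causal effect.
Pooled: Drug R 14.7% vs Drug U 42.3%; Drug R is lower overall.

decreases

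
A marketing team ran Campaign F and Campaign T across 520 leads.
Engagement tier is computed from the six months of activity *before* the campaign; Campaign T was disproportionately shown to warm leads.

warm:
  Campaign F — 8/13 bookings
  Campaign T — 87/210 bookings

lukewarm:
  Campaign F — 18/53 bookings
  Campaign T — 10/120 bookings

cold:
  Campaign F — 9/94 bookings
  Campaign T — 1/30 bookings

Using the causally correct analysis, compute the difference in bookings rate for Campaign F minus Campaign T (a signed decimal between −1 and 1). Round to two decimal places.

+0.19

Since engagement tier is a pre-existing factor (not a product of the campaign) and it affects the outcome on its own, it is a confounder. The stratified rates, not the pooled rate, identify the causal effect.
Adjusting over the population distribution of engagement tier: 0.429·(0.615−0.414) + 0.333·(0.340−0.083) + 0.238·(0.096−0.033) = +0.186.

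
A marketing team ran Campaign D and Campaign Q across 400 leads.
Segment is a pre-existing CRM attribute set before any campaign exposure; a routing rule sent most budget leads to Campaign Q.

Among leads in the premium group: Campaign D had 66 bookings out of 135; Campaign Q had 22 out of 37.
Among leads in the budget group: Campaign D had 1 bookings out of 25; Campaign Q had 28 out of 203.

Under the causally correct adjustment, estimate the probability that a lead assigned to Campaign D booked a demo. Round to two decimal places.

0.23

The stratified and pooled comparisons disagree (Campaign Q wins within each customer segment; Campaign D wins overall), so the answer turns on the causal role of customer segment.
The imbalance in customer segment arose from how leads were allocated, not from anything the campaign did; and customer segment independently affects the outcome. The pooled gap is confounded — condition on customer segment.
Standardising Campaign D to the population customer segment mix: 0.430·66/135 + 0.570·1/25 = 0.233.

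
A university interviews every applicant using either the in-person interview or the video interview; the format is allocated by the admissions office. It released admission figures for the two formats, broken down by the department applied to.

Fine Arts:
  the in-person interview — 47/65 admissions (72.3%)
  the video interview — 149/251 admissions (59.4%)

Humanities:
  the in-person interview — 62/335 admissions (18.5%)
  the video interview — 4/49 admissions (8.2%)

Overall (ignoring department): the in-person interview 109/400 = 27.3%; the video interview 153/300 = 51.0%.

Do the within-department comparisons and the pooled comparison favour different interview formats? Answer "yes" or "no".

Within each department level (Fine Arts 72.3% vs 59.4%; Humanities 18.5% vs 8.2%), the in-person interview has the higher rate every time. Pooled: 27.3% vs 51.0% — the video interview has the higher rate overall. The two comparisons disagree.

yes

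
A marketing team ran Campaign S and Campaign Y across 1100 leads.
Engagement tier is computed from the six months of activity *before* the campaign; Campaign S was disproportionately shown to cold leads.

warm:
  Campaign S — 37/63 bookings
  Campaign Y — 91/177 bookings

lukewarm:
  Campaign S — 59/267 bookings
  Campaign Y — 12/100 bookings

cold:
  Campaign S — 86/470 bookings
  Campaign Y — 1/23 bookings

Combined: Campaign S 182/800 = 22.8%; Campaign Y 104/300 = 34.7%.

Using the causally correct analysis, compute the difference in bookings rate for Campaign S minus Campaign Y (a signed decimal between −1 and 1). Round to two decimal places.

+0.11

Nothing the campaign does changes engagement tier; the imbalance is an allocation artefact. With engagement tier also predicting the outcome, the pooled figure is confounded, and the within-stratum comparison is the causal one.
Adjusting over the population distribution of engagement tier: 0.218·(0.587−0.514) + 0.334·(0.221−0.120) + 0.448·(0.183−0.043) = +0.112.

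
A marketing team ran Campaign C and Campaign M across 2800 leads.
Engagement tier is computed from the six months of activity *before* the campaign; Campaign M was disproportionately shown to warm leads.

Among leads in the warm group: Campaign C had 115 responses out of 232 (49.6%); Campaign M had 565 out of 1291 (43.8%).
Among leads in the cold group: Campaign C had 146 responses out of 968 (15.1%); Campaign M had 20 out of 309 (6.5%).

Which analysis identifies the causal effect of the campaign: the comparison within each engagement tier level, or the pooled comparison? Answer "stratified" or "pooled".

stratified

The stratified and pooled comparisons disagree (Campaign C wins within each engagement tier; Campaign M wins overall), so the answer turns on the causal role of engagement tier.
Here engagement tier is a common cause — it drives both which campaign a case falls under and the outcome. The crude comparison mixes populations; the stratum-specific rates are the causally relevant ones.
Within each level — warm: 49.6% vs 43.8%; cold: 15.1% vs 6.5% — Campaign C is higher every time.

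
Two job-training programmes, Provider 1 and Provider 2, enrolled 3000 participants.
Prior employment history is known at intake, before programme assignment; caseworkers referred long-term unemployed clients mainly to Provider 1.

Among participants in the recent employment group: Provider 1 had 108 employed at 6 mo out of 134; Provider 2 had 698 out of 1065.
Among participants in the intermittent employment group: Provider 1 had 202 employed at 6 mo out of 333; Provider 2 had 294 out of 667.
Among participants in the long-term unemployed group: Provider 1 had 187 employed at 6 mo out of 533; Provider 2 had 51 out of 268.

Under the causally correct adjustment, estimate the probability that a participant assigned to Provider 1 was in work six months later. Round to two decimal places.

0.62

Within every prior employment history level Provider 1 has the higher rate, yet pooled Provider 2 does — Simpson's reversal.
Prior employment history differs across programmes for reasons unrelated to any effect of the programme itself, and it separately predicts the outcome — a classic confounder. We must compare within prior employment history levels.
Standardising Provider 1 to the population prior employment history mix: 0.400·108/134 + 0.333·202/333 + 0.267·187/533 = 0.618.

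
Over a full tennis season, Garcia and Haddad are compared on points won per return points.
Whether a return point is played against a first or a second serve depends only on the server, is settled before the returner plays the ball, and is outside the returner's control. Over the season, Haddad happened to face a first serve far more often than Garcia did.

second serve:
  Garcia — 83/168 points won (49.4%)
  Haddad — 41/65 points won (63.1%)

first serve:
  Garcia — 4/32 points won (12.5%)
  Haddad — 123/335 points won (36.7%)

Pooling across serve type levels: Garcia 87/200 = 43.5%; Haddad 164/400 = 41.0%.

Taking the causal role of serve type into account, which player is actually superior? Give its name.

The serve type-specific comparison favours Haddad throughout, but the pooled figures favour Garcia. The question is whether to condition on serve type.
Serve type differs across players for reasons unrelated to any effect of the player itself, and it separately predicts the outcome — a classic confounder. We must compare within serve type levels.
Within each level — second serve: 49.4% vs 63.1%; first serve: 12.5% vs 36.7% — Haddad is higher every time.

Haddad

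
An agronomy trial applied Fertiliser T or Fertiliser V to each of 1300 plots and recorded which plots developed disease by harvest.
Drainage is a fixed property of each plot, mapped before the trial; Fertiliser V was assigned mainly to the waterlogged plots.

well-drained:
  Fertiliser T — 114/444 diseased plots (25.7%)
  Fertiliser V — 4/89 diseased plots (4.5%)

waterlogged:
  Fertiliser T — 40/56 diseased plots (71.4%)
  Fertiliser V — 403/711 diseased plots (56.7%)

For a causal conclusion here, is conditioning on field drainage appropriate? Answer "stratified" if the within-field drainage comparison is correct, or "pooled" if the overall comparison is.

Field drainage satisfies the back-door criterion: it is not a descendant of the fertiliser, and it blocks the spurious path from fertiliser to outcome. Adjusting for it (i.e., using the within-field drainage rates) gives the causal effect.
Within each level — well-drained: 25.7% vs 4.5%; waterlogged: 71.4% vs 56.7% — Fertiliser V is lower every time.

stratified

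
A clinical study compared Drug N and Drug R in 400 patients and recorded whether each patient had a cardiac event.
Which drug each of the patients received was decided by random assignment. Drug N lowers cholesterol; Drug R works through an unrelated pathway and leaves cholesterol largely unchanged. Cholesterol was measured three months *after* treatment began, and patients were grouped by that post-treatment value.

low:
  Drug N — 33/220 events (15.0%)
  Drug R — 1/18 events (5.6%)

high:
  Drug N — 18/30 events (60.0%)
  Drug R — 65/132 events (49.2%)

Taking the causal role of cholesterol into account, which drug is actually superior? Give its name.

Cholesterol is recorded after the drug and is itself shifted by it — it sits on the causal path from drug to outcome. Conditioning on a mediator would strip out part of the effect we want; the pooled comparison gives the total causal effect.
Pooled: Drug N 20.4% vs Drug R 44.0%; Drug N is lower overall.

Drug N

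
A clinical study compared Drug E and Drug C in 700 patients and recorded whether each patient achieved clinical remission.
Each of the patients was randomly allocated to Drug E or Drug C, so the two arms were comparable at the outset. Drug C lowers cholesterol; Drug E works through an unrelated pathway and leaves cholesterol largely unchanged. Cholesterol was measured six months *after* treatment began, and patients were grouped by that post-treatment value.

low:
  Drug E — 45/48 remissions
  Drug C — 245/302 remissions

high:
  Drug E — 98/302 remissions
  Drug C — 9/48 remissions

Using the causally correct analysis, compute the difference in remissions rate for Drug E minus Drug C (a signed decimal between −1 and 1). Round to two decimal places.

The stratified and pooled comparisons disagree (Drug E wins within each cholesterol; Drug C wins overall), so the answer turns on the causal role of cholesterol.
Cholesterol lies on the pathway drug → cholesterol → outcome, so adjusting for it blocks the indirect effect. For the total causal effect of drug, use the unadjusted pooled rates.
The causal difference is the pooled difference: 0.409 − 0.726 = -0.317.

-0.32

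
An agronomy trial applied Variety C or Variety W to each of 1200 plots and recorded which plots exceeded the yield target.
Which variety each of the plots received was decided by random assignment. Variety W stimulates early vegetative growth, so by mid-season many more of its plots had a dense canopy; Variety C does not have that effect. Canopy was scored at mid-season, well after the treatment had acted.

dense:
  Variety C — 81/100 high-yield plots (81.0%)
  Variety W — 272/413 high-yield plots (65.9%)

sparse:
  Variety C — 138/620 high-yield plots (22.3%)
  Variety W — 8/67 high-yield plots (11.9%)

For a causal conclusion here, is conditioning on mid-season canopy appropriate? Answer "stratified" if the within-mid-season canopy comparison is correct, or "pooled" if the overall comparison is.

pooled

Mid-season canopy is downstream of the variety. One should not condition on a consequence of treatment, so the overall rates are the right comparison.
Pooled: Variety C 30.4% vs Variety W 58.3%; Variety W is higher overall.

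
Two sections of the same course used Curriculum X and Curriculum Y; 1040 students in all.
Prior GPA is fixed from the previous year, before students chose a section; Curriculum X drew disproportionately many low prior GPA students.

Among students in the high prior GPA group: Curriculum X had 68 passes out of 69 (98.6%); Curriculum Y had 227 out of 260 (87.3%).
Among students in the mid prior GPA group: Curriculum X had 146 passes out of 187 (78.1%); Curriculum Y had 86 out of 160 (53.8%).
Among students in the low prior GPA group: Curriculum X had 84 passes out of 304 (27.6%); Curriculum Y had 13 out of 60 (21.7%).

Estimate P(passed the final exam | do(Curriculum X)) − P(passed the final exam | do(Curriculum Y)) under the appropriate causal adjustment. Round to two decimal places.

+0.14

Here prior GPA band is a common cause — it drives both which teaching method a case falls under and the outcome. The crude comparison mixes populations; the stratum-specific rates are the causally relevant ones.
Adjusting over the population distribution of prior GPA band: 0.316·(0.986−0.873) + 0.334·(0.781−0.537) + 0.350·(0.276−0.217) = +0.138.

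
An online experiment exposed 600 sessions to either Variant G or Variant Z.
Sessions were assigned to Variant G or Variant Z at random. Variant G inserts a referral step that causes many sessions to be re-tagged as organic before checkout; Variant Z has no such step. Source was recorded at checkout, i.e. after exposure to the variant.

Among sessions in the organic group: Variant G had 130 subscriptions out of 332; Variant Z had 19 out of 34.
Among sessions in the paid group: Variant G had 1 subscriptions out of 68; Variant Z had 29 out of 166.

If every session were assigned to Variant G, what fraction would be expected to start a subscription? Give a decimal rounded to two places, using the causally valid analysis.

0.33

Traffic source here is a post-treatment variable shaped by the variant; conditioning on it would introduce bias rather than remove it. The overall comparison is the causal one.
So P(outcome | do(Variant G)) is just the pooled rate for Variant G: 131/400 = 0.328.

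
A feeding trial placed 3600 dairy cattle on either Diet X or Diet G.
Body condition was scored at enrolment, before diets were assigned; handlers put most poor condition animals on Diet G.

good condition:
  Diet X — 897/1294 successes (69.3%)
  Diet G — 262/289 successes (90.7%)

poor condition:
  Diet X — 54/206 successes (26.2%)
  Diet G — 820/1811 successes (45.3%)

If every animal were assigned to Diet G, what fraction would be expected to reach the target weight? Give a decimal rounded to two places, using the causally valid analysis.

0.65

Starting body condition is set before the diet has any effect — it is not caused by the diet — and it independently drives the outcome. That makes it a confounder, so the causal comparison is within starting body condition levels.
Standardising Diet G to the population starting body condition mix: 0.440·262/289 + 0.560·820/1811 = 0.652.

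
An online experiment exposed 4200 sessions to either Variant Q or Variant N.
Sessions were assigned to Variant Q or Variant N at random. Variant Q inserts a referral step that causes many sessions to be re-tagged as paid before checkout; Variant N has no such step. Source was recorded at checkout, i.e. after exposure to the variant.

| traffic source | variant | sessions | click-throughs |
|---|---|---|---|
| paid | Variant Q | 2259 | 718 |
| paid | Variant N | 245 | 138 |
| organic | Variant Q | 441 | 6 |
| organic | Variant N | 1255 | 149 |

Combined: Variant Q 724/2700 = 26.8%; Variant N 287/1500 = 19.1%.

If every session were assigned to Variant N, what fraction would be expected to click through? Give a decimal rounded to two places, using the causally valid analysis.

Traffic source is downstream of the variant. One should not condition on a consequence of treatment, so the overall rates are the right comparison.
So P(outcome | do(Variant N)) is just the pooled rate for Variant N: 287/1500 = 0.191.

0.19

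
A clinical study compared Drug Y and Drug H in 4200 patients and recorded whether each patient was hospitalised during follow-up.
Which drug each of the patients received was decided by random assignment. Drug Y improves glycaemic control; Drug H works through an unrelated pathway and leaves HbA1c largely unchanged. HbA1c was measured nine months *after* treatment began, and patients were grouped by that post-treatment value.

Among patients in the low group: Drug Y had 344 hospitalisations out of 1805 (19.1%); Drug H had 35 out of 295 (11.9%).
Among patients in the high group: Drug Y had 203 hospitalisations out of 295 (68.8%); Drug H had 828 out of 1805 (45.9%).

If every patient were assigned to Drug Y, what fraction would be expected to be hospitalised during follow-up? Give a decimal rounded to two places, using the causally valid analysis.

0.26

Within every HbA1c level Drug H has the lower rate, yet pooled Drug Y does — Simpson's reversal.
HbA1c here is a post-treatment variable shaped by the drug; conditioning on it would introduce bias rather than remove it. The overall comparison is the causal one.
So P(outcome | do(Drug Y)) is just the pooled rate for Drug Y: 547/2100 = 0.260.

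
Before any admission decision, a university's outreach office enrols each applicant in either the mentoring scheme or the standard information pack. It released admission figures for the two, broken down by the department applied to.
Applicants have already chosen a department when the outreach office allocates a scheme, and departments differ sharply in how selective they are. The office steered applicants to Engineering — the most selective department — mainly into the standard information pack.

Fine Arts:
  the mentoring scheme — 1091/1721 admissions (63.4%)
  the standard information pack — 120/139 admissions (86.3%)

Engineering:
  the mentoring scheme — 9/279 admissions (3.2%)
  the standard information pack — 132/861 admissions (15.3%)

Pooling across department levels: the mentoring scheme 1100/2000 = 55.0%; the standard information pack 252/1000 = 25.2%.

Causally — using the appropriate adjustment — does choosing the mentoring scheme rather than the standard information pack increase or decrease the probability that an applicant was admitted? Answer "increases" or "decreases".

Nothing the outreach scheme does changes department; the imbalance is an allocation artefact. With department also predicting the outcome, the pooled figure is confounded, and the within-stratum comparison is the causal one.
Within each level — Fine Arts: 63.4% vs 86.3%; Engineering: 3.2% vs 15.3% — the standard information pack is higher every time.

decreases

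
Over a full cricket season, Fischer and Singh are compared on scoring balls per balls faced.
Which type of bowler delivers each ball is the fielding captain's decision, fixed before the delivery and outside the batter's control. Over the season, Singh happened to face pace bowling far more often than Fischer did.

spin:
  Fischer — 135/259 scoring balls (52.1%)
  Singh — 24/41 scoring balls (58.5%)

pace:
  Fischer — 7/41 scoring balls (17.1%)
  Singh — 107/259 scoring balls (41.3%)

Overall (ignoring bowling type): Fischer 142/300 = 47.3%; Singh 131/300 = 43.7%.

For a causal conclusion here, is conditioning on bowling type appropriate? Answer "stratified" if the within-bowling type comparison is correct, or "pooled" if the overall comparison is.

Bowling type satisfies the back-door criterion: it is not a descendant of the player, and it blocks the spurious path from player to outcome. Adjusting for it (i.e., using the within-bowling type rates) gives the causal effect.
Within each level — spin: 52.1% vs 58.5%; pace: 17.1% vs 41.3% — Singh is higher every time.

stratified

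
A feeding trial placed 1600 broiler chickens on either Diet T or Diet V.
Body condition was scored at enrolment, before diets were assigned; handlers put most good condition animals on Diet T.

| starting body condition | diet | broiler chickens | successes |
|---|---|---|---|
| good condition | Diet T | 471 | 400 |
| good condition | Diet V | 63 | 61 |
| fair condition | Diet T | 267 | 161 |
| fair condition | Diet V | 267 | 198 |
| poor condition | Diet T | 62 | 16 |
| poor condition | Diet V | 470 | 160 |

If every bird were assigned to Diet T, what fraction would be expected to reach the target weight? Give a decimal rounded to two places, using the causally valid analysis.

Starting body condition is set before the diet has any effect — it is not caused by the diet — and it independently drives the outcome. That makes it a confounder, so the causal comparison is within starting body condition levels.
Standardising Diet T to the population starting body condition mix: 0.334·400/471 + 0.334·161/267 + 0.333·16/62 = 0.570.

0.57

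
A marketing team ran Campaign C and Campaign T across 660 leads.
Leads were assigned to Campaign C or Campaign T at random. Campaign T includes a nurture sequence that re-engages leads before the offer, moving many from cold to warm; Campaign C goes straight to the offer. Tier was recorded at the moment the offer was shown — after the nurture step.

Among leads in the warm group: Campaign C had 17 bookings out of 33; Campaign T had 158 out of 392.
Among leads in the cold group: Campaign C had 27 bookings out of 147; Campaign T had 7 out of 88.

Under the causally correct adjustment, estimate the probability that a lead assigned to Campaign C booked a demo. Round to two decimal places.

0.24

The engagement tier-specific comparison favours Campaign C throughout, but the pooled figures favour Campaign T. The question is whether to condition on engagement tier.
Because the campaign influences engagement tier, engagement tier is a post-treatment mediator, not a confounder. Stratifying on it would bias the estimate; the causal effect is the crude pooled difference.
So P(outcome | do(Campaign C)) is just the pooled rate for Campaign C: 44/180 = 0.244.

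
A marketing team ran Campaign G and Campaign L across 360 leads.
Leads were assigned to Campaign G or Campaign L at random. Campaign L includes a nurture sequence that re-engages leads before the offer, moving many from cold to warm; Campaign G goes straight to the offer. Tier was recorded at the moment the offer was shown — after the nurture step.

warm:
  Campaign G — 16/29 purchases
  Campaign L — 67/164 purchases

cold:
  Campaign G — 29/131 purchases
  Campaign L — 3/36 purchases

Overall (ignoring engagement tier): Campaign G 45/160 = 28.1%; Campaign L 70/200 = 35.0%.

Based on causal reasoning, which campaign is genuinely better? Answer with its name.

Campaign L

Stratifying would compare campaigns among leads the campaigns themselves sorted into engagement tier groups — a form of selection on an intermediate. The unconditioned pooled rates give the total causal effect.
Pooled: Campaign G 28.1% vs Campaign L 35.0%; Campaign L is higher overall.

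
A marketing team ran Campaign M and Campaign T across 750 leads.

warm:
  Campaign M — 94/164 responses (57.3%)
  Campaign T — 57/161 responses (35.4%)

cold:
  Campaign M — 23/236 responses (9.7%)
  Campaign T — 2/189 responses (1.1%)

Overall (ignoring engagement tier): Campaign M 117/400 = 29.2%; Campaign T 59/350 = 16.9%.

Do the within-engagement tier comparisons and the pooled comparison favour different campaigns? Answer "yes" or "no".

Within each engagement tier level (warm 57.3% vs 35.4%; cold 9.7% vs 1.1%), Campaign M has the higher rate every time. Pooled: 29.2% vs 16.9% — Campaign M has the higher rate overall. They agree.

no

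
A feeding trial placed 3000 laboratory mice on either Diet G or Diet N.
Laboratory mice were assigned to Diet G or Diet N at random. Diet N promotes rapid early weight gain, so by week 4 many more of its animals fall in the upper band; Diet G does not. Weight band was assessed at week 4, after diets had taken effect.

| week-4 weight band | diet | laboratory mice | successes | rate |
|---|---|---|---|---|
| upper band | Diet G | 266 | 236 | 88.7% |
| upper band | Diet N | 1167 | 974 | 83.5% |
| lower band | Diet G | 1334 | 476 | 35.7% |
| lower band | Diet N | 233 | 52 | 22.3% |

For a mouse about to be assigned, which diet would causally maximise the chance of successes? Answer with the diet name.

Diet N

The distribution of week-4 weight band is itself part of what the diet does — it is an intermediate outcome. Holding it fixed would remove that part of the effect; the total effect is the pooled difference.
Pooled: Diet G 44.5% vs Diet N 73.3%; Diet N is higher overall.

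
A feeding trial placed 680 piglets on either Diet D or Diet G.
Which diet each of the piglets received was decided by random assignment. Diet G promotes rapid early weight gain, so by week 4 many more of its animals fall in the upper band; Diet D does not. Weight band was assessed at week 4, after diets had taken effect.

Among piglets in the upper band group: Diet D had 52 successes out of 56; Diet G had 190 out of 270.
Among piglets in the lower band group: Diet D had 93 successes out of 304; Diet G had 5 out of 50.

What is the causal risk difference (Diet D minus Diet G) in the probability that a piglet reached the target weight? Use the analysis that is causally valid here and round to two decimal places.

-0.21

Week-4 weight band lies on the pathway diet → week-4 weight band → outcome, so adjusting for it blocks the indirect effect. For the total causal effect of diet, use the unadjusted pooled rates.
The causal difference is the pooled difference: 0.403 − 0.609 = -0.207.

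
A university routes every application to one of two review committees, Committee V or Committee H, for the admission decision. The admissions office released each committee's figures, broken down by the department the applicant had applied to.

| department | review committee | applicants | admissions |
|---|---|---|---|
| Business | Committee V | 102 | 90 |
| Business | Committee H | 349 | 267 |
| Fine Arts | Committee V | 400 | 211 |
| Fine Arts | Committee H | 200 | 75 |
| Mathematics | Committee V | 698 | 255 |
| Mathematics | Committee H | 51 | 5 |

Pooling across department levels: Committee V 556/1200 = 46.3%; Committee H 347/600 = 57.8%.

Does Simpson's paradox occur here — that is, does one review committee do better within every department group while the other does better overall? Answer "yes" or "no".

Within each department level (Business 88.2% vs 76.5%; Fine Arts 52.8% vs 37.5%; Mathematics 36.5% vs 9.8%), Committee V has the higher rate every time. Pooled: 46.3% vs 57.8% — Committee H has the higher rate overall. The two comparisons disagree.

yes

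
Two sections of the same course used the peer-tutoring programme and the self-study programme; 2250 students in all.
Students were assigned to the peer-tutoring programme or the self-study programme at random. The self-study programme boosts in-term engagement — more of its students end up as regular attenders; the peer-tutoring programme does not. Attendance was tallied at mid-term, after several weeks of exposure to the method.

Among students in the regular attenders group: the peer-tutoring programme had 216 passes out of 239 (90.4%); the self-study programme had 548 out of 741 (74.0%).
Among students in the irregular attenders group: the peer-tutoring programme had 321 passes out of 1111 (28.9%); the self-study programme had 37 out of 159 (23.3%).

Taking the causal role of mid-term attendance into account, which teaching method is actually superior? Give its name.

the self-study programme

The mid-term attendance-specific comparison favours the peer-tutoring programme throughout, but the pooled figures favour the self-study programme. The question is whether to condition on mid-term attendance.
Mid-term attendance is recorded after the teaching method and is itself shifted by it — it sits on the causal path from teaching method to outcome. Conditioning on a mediator would strip out part of the effect we want; the pooled comparison gives the total causal effect.
Pooled: the peer-tutoring programme 39.8% vs the self-study programme 65.0%; the self-study programme is higher overall.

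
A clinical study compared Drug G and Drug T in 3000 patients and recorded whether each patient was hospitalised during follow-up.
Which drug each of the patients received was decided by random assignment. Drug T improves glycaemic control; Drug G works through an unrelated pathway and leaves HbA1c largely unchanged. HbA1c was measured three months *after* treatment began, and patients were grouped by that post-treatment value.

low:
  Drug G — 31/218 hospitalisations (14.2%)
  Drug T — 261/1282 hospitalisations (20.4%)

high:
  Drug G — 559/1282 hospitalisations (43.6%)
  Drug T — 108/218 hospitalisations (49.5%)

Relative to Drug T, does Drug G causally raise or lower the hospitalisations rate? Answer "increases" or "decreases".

Stratifying would compare drugs among patients the drugs themselves sorted into HbA1c groups — a form of selection on an intermediate. The unconditioned pooled rates give the total causal effect.
Pooled: Drug G 39.3% vs Drug T 24.6%; Drug T is lower overall.

increases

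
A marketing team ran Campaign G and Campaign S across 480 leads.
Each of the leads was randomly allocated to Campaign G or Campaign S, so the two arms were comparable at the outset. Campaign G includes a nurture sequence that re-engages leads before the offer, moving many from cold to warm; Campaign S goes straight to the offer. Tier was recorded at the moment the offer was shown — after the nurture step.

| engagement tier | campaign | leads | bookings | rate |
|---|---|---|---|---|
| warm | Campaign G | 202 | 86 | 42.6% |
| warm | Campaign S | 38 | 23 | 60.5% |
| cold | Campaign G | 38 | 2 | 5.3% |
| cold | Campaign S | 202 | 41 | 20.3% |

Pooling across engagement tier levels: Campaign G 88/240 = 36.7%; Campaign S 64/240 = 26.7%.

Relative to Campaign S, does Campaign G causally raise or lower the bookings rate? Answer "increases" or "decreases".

increases

Because the campaign influences engagement tier, engagement tier is a post-treatment mediator, not a confounder. Stratifying on it would bias the estimate; the causal effect is the crude pooled difference.
Pooled: Campaign G 36.7% vs Campaign S 26.7%; Campaign G is higher overall.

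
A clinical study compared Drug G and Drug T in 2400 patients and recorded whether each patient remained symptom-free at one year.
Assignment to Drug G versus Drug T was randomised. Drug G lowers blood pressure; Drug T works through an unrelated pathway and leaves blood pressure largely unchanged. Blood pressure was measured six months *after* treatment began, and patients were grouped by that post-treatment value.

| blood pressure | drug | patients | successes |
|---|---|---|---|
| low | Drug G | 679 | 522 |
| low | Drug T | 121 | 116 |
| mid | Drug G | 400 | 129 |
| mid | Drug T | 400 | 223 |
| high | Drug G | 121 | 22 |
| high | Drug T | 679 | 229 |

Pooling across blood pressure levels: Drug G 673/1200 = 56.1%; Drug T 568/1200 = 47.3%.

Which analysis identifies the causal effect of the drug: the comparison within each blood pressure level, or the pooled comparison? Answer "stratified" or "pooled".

Stratifying would compare drugs among patients the drugs themselves sorted into blood pressure groups — a form of selection on an intermediate. The unconditioned pooled rates give the total causal effect.
Pooled: Drug G 56.1% vs Drug T 47.3%; Drug G is higher overall.

pooled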